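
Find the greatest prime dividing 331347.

89

331347 = 3 · 110449
110449 = 17 · 6497
6497 = 73 · 89
89 is prime.
So 331347 = 3 · 17 · 73 · 89; the largest prime factor is 89.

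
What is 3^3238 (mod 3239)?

3^1 ≡ 3 (mod 3239)
3^2 ≡ 3^2 = 9 ≡ 9 (mod 3239)
3^4 ≡ 9^2 = 81 ≡ 81 (mod 3239)
3^8 ≡ 81^2 = 6561 ≡ 83 (mod 3239)
3^16 ≡ 83^2 = 6889 ≡ 411 (mod 3239)
3^32 ≡ 411^2 = 168921 ≡ 493 (mod 3239)
3^64 ≡ 493^2 = 243049 ≡ 124 (mod 3239)
3^128 ≡ 124^2 = 15376 ≡ 2420 (mod 3239)
3^256 ≡ 2420^2 = 5856400 ≡ 288 (mod 3239)
3^512 ≡ 288^2 = 82944 ≡ 1969 (mod 3239)
3^1024 ≡ 1969^2 = 3876961 ≡ 3117 (mod 3239)
3^2048 ≡ 3117^2 = 9715689 ≡ 1928 (mod 3239)
3238 = 2048 + 1024 + 128 + 32 + 4 + 2 in binary powers of 2.
So 3^3238 ≡ 1928 · 3117 · 2420 · 493 · 81 · 9 ≡ 155 (mod 3239).
Since 155 ≠ 1, base 3 is a Fermat witness: 3239 is composite.

155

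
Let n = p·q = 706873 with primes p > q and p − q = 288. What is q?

709

Since p = q + 288, we have 706873 = q(q + 288), so q² + 288q − 706873 = 0.
Discriminant: 288² + 4·706873 = 82944 + 2827492 = 2910436; √2910436 = 1706.
q = (−288 + 1706)/2 = 709, and p = q + 288 = 997.
Check: 709 · 997 = 706873.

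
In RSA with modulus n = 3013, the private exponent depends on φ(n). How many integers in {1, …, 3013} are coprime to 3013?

2860

Factor: 3013 = 23 · 131.
φ(3013) = (23−1) · (131−1) = 22 · 130 = 2860.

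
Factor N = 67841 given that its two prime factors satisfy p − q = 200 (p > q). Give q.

179

Since p = q + 200, we have 67841 = q(q + 200), so q² + 200q − 67841 = 0.
Discriminant: 200² + 4·67841 = 40000 + 271364 = 311364; √311364 = 558.
q = (−200 + 558)/2 = 179, and p = q + 200 = 379.
Check: 179 · 379 = 67841.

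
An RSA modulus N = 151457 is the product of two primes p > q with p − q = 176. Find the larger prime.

Since p = q + 176, we have 151457 = q(q + 176), so q² + 176q − 151457 = 0.
Discriminant: 176² + 4·151457 = 30976 + 605828 = 636804; √636804 = 798.
q = (−176 + 798)/2 = 311, and p = q + 176 = 487.
Check: 311 · 487 = 151457.

487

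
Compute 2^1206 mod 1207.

2^1 ≡ 2 (mod 1207)
2^2 ≡ 2^2 = 4 ≡ 4 (mod 1207)
2^4 ≡ 4^2 = 16 ≡ 16 (mod 1207)
2^8 ≡ 16^2 = 256 ≡ 256 (mod 1207)
2^16 ≡ 256^2 = 65536 ≡ 358 (mod 1207)
2^32 ≡ 358^2 = 128164 ≡ 222 (mod 1207)
2^64 ≡ 222^2 = 49284 ≡ 1004 (mod 1207)
2^128 ≡ 1004^2 = 1008016 ≡ 171 (mod 1207)
2^256 ≡ 171^2 = 29241 ≡ 273 (mod 1207)
2^512 ≡ 273^2 = 74529 ≡ 902 (mod 1207)
2^1024 ≡ 902^2 = 813604 ≡ 86 (mod 1207)
1206 = 1024 + 128 + 32 + 16 + 4 + 2 in binary powers of 2.
So 2^1206 ≡ 86 · 171 · 222 · 358 · 16 · 4 ≡ 642 (mod 1207).
Since 642 ≠ 1, base 2 is a Fermat witness: 1207 is composite.

642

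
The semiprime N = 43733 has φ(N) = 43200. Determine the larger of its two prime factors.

φ(n) = (p−1)(q−1) = n − (p+q) + 1, so p + q = 43733 − 43200 + 1 = 534.
p and q are the roots of t² − 534t + 43733 = 0.
Discriminant: 534² − 4·43733 = 285156 − 174932 = 110224; √110224 = 332.
q = (534 − 332)/2 = 101, p = (534 + 332)/2 = 433.
Check: 101 · 433 = 43733.

433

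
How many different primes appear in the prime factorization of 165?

165 = 3 · 55
55 = 5 · 11
165 = 3 · 5 · 11, which has 3 distinct prime factors.

3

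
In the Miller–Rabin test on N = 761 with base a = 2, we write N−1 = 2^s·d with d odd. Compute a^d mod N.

761 − 1 = 760 = 2^3 · 95, so d = 95.
2^1 ≡ 2 (mod 761)
2^2 ≡ 2^2 = 4 ≡ 4 (mod 761)
2^4 ≡ 4^2 = 16 ≡ 16 (mod 761)
2^8 ≡ 16^2 = 256 ≡ 256 (mod 761)
2^16 ≡ 256^2 = 65536 ≡ 90 (mod 761)
2^32 ≡ 90^2 = 8100 ≡ 490 (mod 761)
2^64 ≡ 490^2 = 240100 ≡ 385 (mod 761)
95 = 64 + 16 + 8 + 4 + 2 + 1 in binary powers of 2.
So 2^95 ≡ 385 · 90 · 256 · 16 · 4 · 2 ≡ 722 (mod 761).
Squaring chain: 722 → 760 → 1; reaches −1, so base 2 does not prove 761 composite.

722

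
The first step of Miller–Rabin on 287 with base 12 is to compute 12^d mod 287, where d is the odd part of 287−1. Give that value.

199

287 − 1 = 286 = 2^1 · 143, so d = 143.
12^1 ≡ 12 (mod 287)
12^2 ≡ 12^2 = 144 ≡ 144 (mod 287)
12^4 ≡ 144^2 = 20736 ≡ 72 (mod 287)
12^8 ≡ 72^2 = 5184 ≡ 18 (mod 287)
12^16 ≡ 18^2 = 324 ≡ 37 (mod 287)
12^32 ≡ 37^2 = 1369 ≡ 221 (mod 287)
12^64 ≡ 221^2 = 48841 ≡ 51 (mod 287)
12^128 ≡ 51^2 = 2601 ≡ 18 (mod 287)
143 = 128 + 8 + 4 + 2 + 1 in binary powers of 2.
So 12^143 ≡ 18 · 18 · 72 · 144 · 12 ≡ 199 (mod 287).
Squaring chain: 199; never reaches −1, so base 12 is a Miller–Rabin witness that 287 is composite.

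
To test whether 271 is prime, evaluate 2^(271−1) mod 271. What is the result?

2^1 ≡ 2 (mod 271)
2^2 ≡ 2^2 = 4 ≡ 4 (mod 271)
2^4 ≡ 4^2 = 16 ≡ 16 (mod 271)
2^8 ≡ 16^2 = 256 ≡ 256 (mod 271)
2^16 ≡ 256^2 = 65536 ≡ 225 (mod 271)
2^32 ≡ 225^2 = 50625 ≡ 219 (mod 271)
2^64 ≡ 219^2 = 47961 ≡ 265 (mod 271)
2^128 ≡ 265^2 = 70225 ≡ 36 (mod 271)
2^256 ≡ 36^2 = 1296 ≡ 212 (mod 271)
270 = 256 + 8 + 4 + 2 in binary powers of 2.
So 2^270 ≡ 212 · 256 · 16 · 4 ≡ 1 (mod 271).
Since the result is 1, base 2 gives no evidence that 271 is composite.

1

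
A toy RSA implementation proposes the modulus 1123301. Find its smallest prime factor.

59

1123301 is odd.
Digit sum 11, not divisible by 3.
Ends in 1: not divisible by 5.
7: 1123301 = 7·160471 + 4
11: 1123301 = 11·102118 + 3
13: 1123301 = 13·86407 + 10
17: 1123301 = 17·66076 + 9
19: 1123301 = 19·59121 + 2
23: 1123301 = 23·48839 + 4
29: 1123301 = 29·38734 + 15
31: 1123301 = 31·36235 + 16
37: 1123301 = 37·30359 + 18
41: 1123301 = 41·27397 + 24
43: 1123301 = 43·26123 + 12
47: 1123301 = 47·23900 + 1
53: 1123301 = 53·21194 + 19
59: 1123301 = 59·19039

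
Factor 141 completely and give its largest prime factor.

47

141 = 3 · 47
47 is prime.
So 141 = 3 · 47; the largest prime factor is 47.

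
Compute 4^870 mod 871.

14

4^1 ≡ 4 (mod 871)
4^2 ≡ 4^2 = 16 ≡ 16 (mod 871)
4^4 ≡ 16^2 = 256 ≡ 256 (mod 871)
4^8 ≡ 256^2 = 65536 ≡ 211 (mod 871)
4^16 ≡ 211^2 = 44521 ≡ 100 (mod 871)
4^32 ≡ 100^2 = 10000 ≡ 419 (mod 871)
4^64 ≡ 419^2 = 175561 ≡ 490 (mod 871)
4^128 ≡ 490^2 = 240100 ≡ 575 (mod 871)
4^256 ≡ 575^2 = 330625 ≡ 516 (mod 871)
4^512 ≡ 516^2 = 266256 ≡ 601 (mod 871)
870 = 512 + 256 + 64 + 32 + 4 + 2 in binary powers of 2.
So 4^870 ≡ 601 · 516 · 490 · 419 · 256 · 16 ≡ 14 (mod 871).
Since 14 ≠ 1, base 4 is a Fermat witness: 871 is composite.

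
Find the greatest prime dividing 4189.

4189 = 59 · 71
71 is prime.
So 4189 = 59 · 71; the largest prime factor is 71.

71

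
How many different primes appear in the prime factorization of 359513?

4

359513 = 7^2 · 7337
7337 = 11 · 667
667 = 23 · 29
359513 = 7^2 · 11 · 23 · 29, which has 4 distinct prime factors.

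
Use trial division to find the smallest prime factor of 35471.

35471 is odd.
Digit sum 20, not divisible by 3.
Ends in 1: not divisible by 5.
7: 35471 = 7·5067 + 2
11: 35471 = 11·3224 + 7
13: 35471 = 13·2728 + 7
17: 35471 = 17·2086 + 9
19: 35471 = 19·1866 + 17
23: 35471 = 23·1542 + 5
29: 35471 = 29·1223 + 4
31: 35471 = 31·1144 + 7
37: 35471 = 37·958 + 25
41: 35471 = 41·865 + 6
43: 35471 = 43·824 + 39
47: 35471 = 47·754 + 33
53: 35471 = 53·669 + 14
59: 35471 = 59·601 + 12
61: 35471 = 61·581 + 30
67: 35471 = 67·529 + 28
71: 35471 = 71·499 + 42
73: 35471 = 73·485 + 66
79: 35471 = 79·449

79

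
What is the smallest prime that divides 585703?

43

585703 is odd.
Digit sum 28, not divisible by 3.
Ends in 3: not divisible by 5.
7: 585703 = 7·83671 + 6
11: 585703 = 11·53245 + 8
13: 585703 = 13·45054 + 1
17: 585703 = 17·34453 + 2
19: 585703 = 19·30826 + 9
23: 585703 = 23·25465 + 8
29: 585703 = 29·20196 + 19
31: 585703 = 31·18893 + 20
37: 585703 = 37·15829 + 30
41: 585703 = 41·14285 + 18
43: 585703 = 43·13621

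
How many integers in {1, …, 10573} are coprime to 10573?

10368

Factor: 10573 = 97 · 109.
φ(10573) = (97−1) · (109−1) = 96 · 108 = 10368.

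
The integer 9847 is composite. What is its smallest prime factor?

43

9847 is odd.
Digit sum 28, not divisible by 3.
Ends in 7: not divisible by 5.
7: 9847 = 7·1406 + 5
11: 9847 = 11·895 + 2
13: 9847 = 13·757 + 6
17: 9847 = 17·579 + 4
19: 9847 = 19·518 + 5
23: 9847 = 23·428 + 3
29: 9847 = 29·339 + 16
31: 9847 = 31·317 + 20
37: 9847 = 37·266 + 5
41: 9847 = 41·240 + 7
43: 9847 = 43·229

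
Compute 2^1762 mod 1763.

2^1 ≡ 2 (mod 1763)
2^2 ≡ 2^2 = 4 ≡ 4 (mod 1763)
2^4 ≡ 4^2 = 16 ≡ 16 (mod 1763)
2^8 ≡ 16^2 = 256 ≡ 256 (mod 1763)
2^16 ≡ 256^2 = 65536 ≡ 305 (mod 1763)
2^32 ≡ 305^2 = 93025 ≡ 1349 (mod 1763)
2^64 ≡ 1349^2 = 1819801 ≡ 385 (mod 1763)
2^128 ≡ 385^2 = 148225 ≡ 133 (mod 1763)
2^256 ≡ 133^2 = 17689 ≡ 59 (mod 1763)
2^512 ≡ 59^2 = 3481 ≡ 1718 (mod 1763)
2^1024 ≡ 1718^2 = 2951524 ≡ 262 (mod 1763)
1762 = 1024 + 512 + 128 + 64 + 32 + 2 in binary powers of 2.
So 2^1762 ≡ 262 · 1718 · 133 · 385 · 1349 · 4 ≡ 742 (mod 1763).
Since 742 ≠ 1, base 2 is a Fermat witness: 1763 is composite.

742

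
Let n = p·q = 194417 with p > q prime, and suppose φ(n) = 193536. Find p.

φ(n) = (p−1)(q−1) = n − (p+q) + 1, so p + q = 194417 − 193536 + 1 = 882.
p and q are the roots of t² − 882t + 194417 = 0.
Discriminant: 882² − 4·194417 = 777924 − 777668 = 256; √256 = 16.
q = (882 − 16)/2 = 433, p = (882 + 16)/2 = 449.
Check: 433 · 449 = 194417.

449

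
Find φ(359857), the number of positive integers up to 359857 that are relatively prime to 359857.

Factor: 359857 = 41 · 67 · 131.
φ(359857) = (41−1) · (67−1) · (131−1) = 40 · 66 · 130 = 343200.

343200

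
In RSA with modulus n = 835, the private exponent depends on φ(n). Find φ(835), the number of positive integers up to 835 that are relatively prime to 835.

664

Factor: 835 = 5 · 167.
φ(835) = (5−1) · (167−1) = 4 · 166 = 664.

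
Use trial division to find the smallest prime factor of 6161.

61

6161 is odd.
Digit sum 14, not divisible by 3.
Ends in 1: not divisible by 5.
7: 6161 = 7·880 + 1
11: 6161 = 11·560 + 1
13: 6161 = 13·473 + 12
17: 6161 = 17·362 + 7
19: 6161 = 19·324 + 5
23: 6161 = 23·267 + 20
29: 6161 = 29·212 + 13
31: 6161 = 31·198 + 23
37: 6161 = 37·166 + 19
41: 6161 = 41·150 + 11
43: 6161 = 43·143 + 12
47: 6161 = 47·131 + 4
53: 6161 = 53·116 + 13
59: 6161 = 59·104 + 25
61: 6161 = 61·101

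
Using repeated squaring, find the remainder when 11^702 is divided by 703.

11^1 ≡ 11 (mod 703)
11^2 ≡ 11^2 = 121 ≡ 121 (mod 703)
11^4 ≡ 121^2 = 14641 ≡ 581 (mod 703)
11^8 ≡ 581^2 = 337561 ≡ 121 (mod 703)
11^16 ≡ 121^2 = 14641 ≡ 581 (mod 703)
11^32 ≡ 581^2 = 337561 ≡ 121 (mod 703)
11^64 ≡ 121^2 = 14641 ≡ 581 (mod 703)
11^128 ≡ 581^2 = 337561 ≡ 121 (mod 703)
11^256 ≡ 121^2 = 14641 ≡ 581 (mod 703)
11^512 ≡ 581^2 = 337561 ≡ 121 (mod 703)
702 = 512 + 128 + 32 + 16 + 8 + 4 + 2 in binary powers of 2.
So 11^702 ≡ 121 · 121 · 121 · 581 · 121 · 581 · 121 ≡ 1 (mod 703).
Since the result is 1, base 11 gives no evidence that 703 is composite.

1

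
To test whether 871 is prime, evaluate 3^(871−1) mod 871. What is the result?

3^1 ≡ 3 (mod 871)
3^2 ≡ 3^2 = 9 ≡ 9 (mod 871)
3^4 ≡ 9^2 = 81 ≡ 81 (mod 871)
3^8 ≡ 81^2 = 6561 ≡ 464 (mod 871)
3^16 ≡ 464^2 = 215296 ≡ 159 (mod 871)
3^32 ≡ 159^2 = 25281 ≡ 22 (mod 871)
3^64 ≡ 22^2 = 484 ≡ 484 (mod 871)
3^128 ≡ 484^2 = 234256 ≡ 828 (mod 871)
3^256 ≡ 828^2 = 685584 ≡ 107 (mod 871)
3^512 ≡ 107^2 = 11449 ≡ 126 (mod 871)
870 = 512 + 256 + 64 + 32 + 4 + 2 in binary powers of 2.
So 3^870 ≡ 126 · 107 · 484 · 22 · 81 · 9 ≡ 131 (mod 871).
Since 131 ≠ 1, base 3 is a Fermat witness: 871 is composite.

131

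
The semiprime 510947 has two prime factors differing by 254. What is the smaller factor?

599

Since p = q + 254, we have 510947 = q(q + 254), so q² + 254q − 510947 = 0.
Discriminant: 254² + 4·510947 = 64516 + 2043788 = 2108304; √2108304 = 1452.
q = (−254 + 1452)/2 = 599, and p = q + 254 = 853.
Check: 599 · 853 = 510947.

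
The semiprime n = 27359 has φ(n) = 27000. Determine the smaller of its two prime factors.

φ(n) = (p−1)(q−1) = n − (p+q) + 1, so p + q = 27359 − 27000 + 1 = 360.
p and q are the roots of t² − 360t + 27359 = 0.
Discriminant: 360² − 4·27359 = 129600 − 109436 = 20164; √20164 = 142.
q = (360 − 142)/2 = 109, p = (360 + 142)/2 = 251.
Check: 109 · 251 = 27359.

109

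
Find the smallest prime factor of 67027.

67027 is odd.
Digit sum 22, not divisible by 3.
Ends in 7: not divisible by 5.
7: 67027 = 7·9575 + 2
11: 67027 = 11·6093 + 4
13: 67027 = 13·5155 + 12
17: 67027 = 17·3942 + 13
19: 67027 = 19·3527 + 14
23: 67027 = 23·2914 + 5
29: 67027 = 29·2311 + 8
31: 67027 = 31·2162 + 5
37: 67027 = 37·1811 + 20
41: 67027 = 41·1634 + 33
43: 67027 = 43·1558 + 33
47: 67027 = 47·1426 + 5
53: 67027 = 53·1264 + 35
59: 67027 = 59·1136 + 3
61: 67027 = 61·1098 + 49
67: 67027 = 67·1000 + 27
71: 67027 = 71·944 + 3
73: 67027 = 73·918 + 13
79: 67027 = 79·848 + 35
83: 67027 = 83·807 + 46
89: 67027 = 89·753 + 10
97: 67027 = 97·691

97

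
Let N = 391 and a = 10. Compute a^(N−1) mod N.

349

10^1 ≡ 10 (mod 391)
10^2 ≡ 10^2 = 100 ≡ 100 (mod 391)
10^4 ≡ 100^2 = 10000 ≡ 225 (mod 391)
10^8 ≡ 225^2 = 50625 ≡ 186 (mod 391)
10^16 ≡ 186^2 = 34596 ≡ 188 (mod 391)
10^32 ≡ 188^2 = 35344 ≡ 154 (mod 391)
10^64 ≡ 154^2 = 23716 ≡ 256 (mod 391)
10^128 ≡ 256^2 = 65536 ≡ 239 (mod 391)
10^256 ≡ 239^2 = 57121 ≡ 35 (mod 391)
390 = 256 + 128 + 4 + 2 in binary powers of 2.
So 10^390 ≡ 35 · 239 · 225 · 100 ≡ 349 (mod 391).
Since 349 ≠ 1, base 10 is a Fermat witness: 391 is composite.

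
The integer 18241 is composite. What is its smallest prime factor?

17

18241 is odd.
Digit sum 16, not divisible by 3.
Ends in 1: not divisible by 5.
7: 18241 = 7·2605 + 6
11: 18241 = 11·1658 + 3
13: 18241 = 13·1403 + 2
17: 18241 = 17·1073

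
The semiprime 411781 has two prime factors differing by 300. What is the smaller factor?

509

Since p = q + 300, we have 411781 = q(q + 300), so q² + 300q − 411781 = 0.
Discriminant: 300² + 4·411781 = 90000 + 1647124 = 1737124; √1737124 = 1318.
q = (−300 + 1318)/2 = 509, and p = q + 300 = 809.
Check: 509 · 809 = 411781.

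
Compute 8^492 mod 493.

458

8^1 ≡ 8 (mod 493)
8^2 ≡ 8^2 = 64 ≡ 64 (mod 493)
8^4 ≡ 64^2 = 4096 ≡ 152 (mod 493)
8^8 ≡ 152^2 = 23104 ≡ 426 (mod 493)
8^16 ≡ 426^2 = 181476 ≡ 52 (mod 493)
8^32 ≡ 52^2 = 2704 ≡ 239 (mod 493)
8^64 ≡ 239^2 = 57121 ≡ 426 (mod 493)
8^128 ≡ 426^2 = 181476 ≡ 52 (mod 493)
8^256 ≡ 52^2 = 2704 ≡ 239 (mod 493)
492 = 256 + 128 + 64 + 32 + 8 + 4 in binary powers of 2.
So 8^492 ≡ 239 · 52 · 426 · 239 · 426 · 152 ≡ 458 (mod 493).
Since 458 ≠ 1, base 8 is a Fermat witness: 493 is composite.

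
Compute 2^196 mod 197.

1

2^1 ≡ 2 (mod 197)
2^2 ≡ 2^2 = 4 ≡ 4 (mod 197)
2^4 ≡ 4^2 = 16 ≡ 16 (mod 197)
2^8 ≡ 16^2 = 256 ≡ 59 (mod 197)
2^16 ≡ 59^2 = 3481 ≡ 132 (mod 197)
2^32 ≡ 132^2 = 17424 ≡ 88 (mod 197)
2^64 ≡ 88^2 = 7744 ≡ 61 (mod 197)
2^128 ≡ 61^2 = 3721 ≡ 175 (mod 197)
196 = 128 + 64 + 4 in binary powers of 2.
So 2^196 ≡ 175 · 61 · 16 ≡ 1 (mod 197).
Since the result is 1, base 2 gives no evidence that 197 is composite.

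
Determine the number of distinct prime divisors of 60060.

6

60060 = 2^2 · 15015
15015 = 3 · 5005
5005 = 5 · 1001
1001 = 7 · 143
143 = 11 · 13
60060 = 2^2 · 3 · 5 · 7 · 11 · 13, which has 6 distinct prime factors.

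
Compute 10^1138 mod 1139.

10^1 ≡ 10 (mod 1139)
10^2 ≡ 10^2 = 100 ≡ 100 (mod 1139)
10^4 ≡ 100^2 = 10000 ≡ 888 (mod 1139)
10^8 ≡ 888^2 = 788544 ≡ 356 (mod 1139)
10^16 ≡ 356^2 = 126736 ≡ 307 (mod 1139)
10^32 ≡ 307^2 = 94249 ≡ 851 (mod 1139)
10^64 ≡ 851^2 = 724201 ≡ 936 (mod 1139)
10^128 ≡ 936^2 = 876096 ≡ 205 (mod 1139)
10^256 ≡ 205^2 = 42025 ≡ 1021 (mod 1139)
10^512 ≡ 1021^2 = 1042441 ≡ 256 (mod 1139)
10^1024 ≡ 256^2 = 65536 ≡ 613 (mod 1139)
1138 = 1024 + 64 + 32 + 16 + 2 in binary powers of 2.
So 10^1138 ≡ 613 · 936 · 851 · 307 · 100 ≡ 508 (mod 1139).
Since 508 ≠ 1, base 10 is a Fermat witness: 1139 is composite.

508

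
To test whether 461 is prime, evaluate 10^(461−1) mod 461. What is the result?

10^1 ≡ 10 (mod 461)
10^2 ≡ 10^2 = 100 ≡ 100 (mod 461)
10^4 ≡ 100^2 = 10000 ≡ 319 (mod 461)
10^8 ≡ 319^2 = 101761 ≡ 341 (mod 461)
10^16 ≡ 341^2 = 116281 ≡ 109 (mod 461)
10^32 ≡ 109^2 = 11881 ≡ 356 (mod 461)
10^64 ≡ 356^2 = 126736 ≡ 422 (mod 461)
10^128 ≡ 422^2 = 178084 ≡ 138 (mod 461)
10^256 ≡ 138^2 = 19044 ≡ 143 (mod 461)
460 = 256 + 128 + 64 + 8 + 4 in binary powers of 2.
So 10^460 ≡ 143 · 138 · 422 · 341 · 319 ≡ 1 (mod 461).
Since the result is 1, base 10 gives no evidence that 461 is composite.

1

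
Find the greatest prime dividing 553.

79

553 = 7 · 79
79 is prime.
So 553 = 7 · 79; the largest prime factor is 79.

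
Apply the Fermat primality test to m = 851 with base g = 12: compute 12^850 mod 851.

164

12^1 ≡ 12 (mod 851)
12^2 ≡ 12^2 = 144 ≡ 144 (mod 851)
12^4 ≡ 144^2 = 20736 ≡ 312 (mod 851)
12^8 ≡ 312^2 = 97344 ≡ 330 (mod 851)
12^16 ≡ 330^2 = 108900 ≡ 823 (mod 851)
12^32 ≡ 823^2 = 677329 ≡ 784 (mod 851)
12^64 ≡ 784^2 = 614656 ≡ 234 (mod 851)
12^128 ≡ 234^2 = 54756 ≡ 292 (mod 851)
12^256 ≡ 292^2 = 85264 ≡ 164 (mod 851)
12^512 ≡ 164^2 = 26896 ≡ 515 (mod 851)
850 = 512 + 256 + 64 + 16 + 2 in binary powers of 2.
So 12^850 ≡ 515 · 164 · 234 · 823 · 144 ≡ 164 (mod 851).
Since 164 ≠ 1, base 12 is a Fermat witness: 851 is composite.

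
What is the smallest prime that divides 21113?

43

21113 is odd.
Digit sum 8, not divisible by 3.
Ends in 3: not divisible by 5.
7: 21113 = 7·3016 + 1
11: 21113 = 11·1919 + 4
13: 21113 = 13·1624 + 1
17: 21113 = 17·1241 + 16
19: 21113 = 19·1111 + 4
23: 21113 = 23·917 + 22
29: 21113 = 29·728 + 1
31: 21113 = 31·681 + 2
37: 21113 = 37·570 + 23
41: 21113 = 41·514 + 39
43: 21113 = 43·491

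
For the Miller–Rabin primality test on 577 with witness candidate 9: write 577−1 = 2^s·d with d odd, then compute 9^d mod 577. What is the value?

577 − 1 = 576 = 2^6 · 9, so d = 9.
9^1 ≡ 9 (mod 577)
9^2 ≡ 9^2 = 81 ≡ 81 (mod 577)
9^4 ≡ 81^2 = 6561 ≡ 214 (mod 577)
9^8 ≡ 214^2 = 45796 ≡ 213 (mod 577)
9 = 8 + 1 in binary powers of 2.
So 9^9 ≡ 213 · 9 ≡ 186 (mod 577).
Squaring chain: 186 → 553 → 576 → 1 → 1 → 1; reaches −1, so base 9 does not prove 577 composite.

186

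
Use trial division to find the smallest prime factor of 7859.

29

7859 is odd.
Digit sum 29, not divisible by 3.
Ends in 9: not divisible by 5.
7: 7859 = 7·1122 + 5
11: 7859 = 11·714 + 5
13: 7859 = 13·604 + 7
17: 7859 = 17·462 + 5
19: 7859 = 19·413 + 12
23: 7859 = 23·341 + 16
29: 7859 = 29·271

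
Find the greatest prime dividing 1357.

1357 = 23 · 59
59 is prime.
So 1357 = 23 · 59; the largest prime factor is 59.

59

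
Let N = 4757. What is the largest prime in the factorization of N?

71

4757 = 67 · 71
71 is prime.
So 4757 = 67 · 71; the largest prime factor is 71.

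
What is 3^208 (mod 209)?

16

3^1 ≡ 3 (mod 209)
3^2 ≡ 3^2 = 9 ≡ 9 (mod 209)
3^4 ≡ 9^2 = 81 ≡ 81 (mod 209)
3^8 ≡ 81^2 = 6561 ≡ 82 (mod 209)
3^16 ≡ 82^2 = 6724 ≡ 36 (mod 209)
3^32 ≡ 36^2 = 1296 ≡ 42 (mod 209)
3^64 ≡ 42^2 = 1764 ≡ 92 (mod 209)
3^128 ≡ 92^2 = 8464 ≡ 104 (mod 209)
208 = 128 + 64 + 16 in binary powers of 2.
So 3^208 ≡ 104 · 92 · 36 ≡ 16 (mod 209).
Since 16 ≠ 1, base 3 is a Fermat witness: 209 is composite.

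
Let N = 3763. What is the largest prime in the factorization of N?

71

3763 = 53 · 71
71 is prime.
So 3763 = 53 · 71; the largest prime factor is 71.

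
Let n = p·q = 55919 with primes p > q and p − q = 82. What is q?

199

Since p = q + 82, we have 55919 = q(q + 82), so q² + 82q − 55919 = 0.
Discriminant: 82² + 4·55919 = 6724 + 223676 = 230400; √230400 = 480.
q = (−82 + 480)/2 = 199, and p = q + 82 = 281.
Check: 199 · 281 = 55919.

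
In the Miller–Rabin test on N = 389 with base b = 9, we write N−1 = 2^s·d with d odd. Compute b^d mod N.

389 − 1 = 388 = 2^2 · 97, so d = 97.
9^1 ≡ 9 (mod 389)
9^2 ≡ 9^2 = 81 ≡ 81 (mod 389)
9^4 ≡ 81^2 = 6561 ≡ 337 (mod 389)
9^8 ≡ 337^2 = 113569 ≡ 370 (mod 389)
9^16 ≡ 370^2 = 136900 ≡ 361 (mod 389)
9^32 ≡ 361^2 = 130321 ≡ 6 (mod 389)
9^64 ≡ 6^2 = 36 ≡ 36 (mod 389)
97 = 64 + 32 + 1 in binary powers of 2.
So 9^97 ≡ 36 · 6 · 9 ≡ 388 (mod 389).
Since 9^d ≡ 388 (mod 389), base 9 does not prove 389 composite.

388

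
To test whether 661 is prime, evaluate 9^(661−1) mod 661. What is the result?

1

9^1 ≡ 9 (mod 661)
9^2 ≡ 9^2 = 81 ≡ 81 (mod 661)
9^4 ≡ 81^2 = 6561 ≡ 612 (mod 661)
9^8 ≡ 612^2 = 374544 ≡ 418 (mod 661)
9^16 ≡ 418^2 = 174724 ≡ 220 (mod 661)
9^32 ≡ 220^2 = 48400 ≡ 147 (mod 661)
9^64 ≡ 147^2 = 21609 ≡ 457 (mod 661)
9^128 ≡ 457^2 = 208849 ≡ 634 (mod 661)
9^256 ≡ 634^2 = 401956 ≡ 68 (mod 661)
9^512 ≡ 68^2 = 4624 ≡ 658 (mod 661)
660 = 512 + 128 + 16 + 4 in binary powers of 2.
So 9^660 ≡ 658 · 634 · 220 · 612 ≡ 1 (mod 661).
Since the result is 1, base 9 gives no evidence that 661 is composite.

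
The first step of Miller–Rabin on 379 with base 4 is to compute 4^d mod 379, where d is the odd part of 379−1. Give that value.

1

379 − 1 = 378 = 2^1 · 189, so d = 189.
4^1 ≡ 4 (mod 379)
4^2 ≡ 4^2 = 16 ≡ 16 (mod 379)
4^4 ≡ 16^2 = 256 ≡ 256 (mod 379)
4^8 ≡ 256^2 = 65536 ≡ 348 (mod 379)
4^16 ≡ 348^2 = 121104 ≡ 203 (mod 379)
4^32 ≡ 203^2 = 41209 ≡ 277 (mod 379)
4^64 ≡ 277^2 = 76729 ≡ 171 (mod 379)
4^128 ≡ 171^2 = 29241 ≡ 58 (mod 379)
189 = 128 + 32 + 16 + 8 + 4 + 1 in binary powers of 2.
So 4^189 ≡ 58 · 277 · 203 · 348 · 256 · 4 ≡ 1 (mod 379).
Since 4^d ≡ 1 (mod 379), base 4 does not prove 379 composite.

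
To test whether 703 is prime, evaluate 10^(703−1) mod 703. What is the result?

1

10^1 ≡ 10 (mod 703)
10^2 ≡ 10^2 = 100 ≡ 100 (mod 703)
10^4 ≡ 100^2 = 10000 ≡ 158 (mod 703)
10^8 ≡ 158^2 = 24964 ≡ 359 (mod 703)
10^16 ≡ 359^2 = 128881 ≡ 232 (mod 703)
10^32 ≡ 232^2 = 53824 ≡ 396 (mod 703)
10^64 ≡ 396^2 = 156816 ≡ 47 (mod 703)
10^128 ≡ 47^2 = 2209 ≡ 100 (mod 703)
10^256 ≡ 100^2 = 10000 ≡ 158 (mod 703)
10^512 ≡ 158^2 = 24964 ≡ 359 (mod 703)
702 = 512 + 128 + 32 + 16 + 8 + 4 + 2 in binary powers of 2.
So 10^702 ≡ 359 · 100 · 396 · 232 · 359 · 158 · 100 ≡ 1 (mod 703).
Since the result is 1, base 10 gives no evidence that 703 is composite.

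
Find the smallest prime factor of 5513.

5513 is odd.
Digit sum 14, not divisible by 3.
Ends in 3: not divisible by 5.
7: 5513 = 7·787 + 4
11: 5513 = 11·501 + 2
13: 5513 = 13·424 + 1
17: 5513 = 17·324 + 5
19: 5513 = 19·290 + 3
23: 5513 = 23·239 + 16
29: 5513 = 29·190 + 3
31: 5513 = 31·177 + 26
37: 5513 = 37·149

37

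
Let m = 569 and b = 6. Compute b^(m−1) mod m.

6^1 ≡ 6 (mod 569)
6^2 ≡ 6^2 = 36 ≡ 36 (mod 569)
6^4 ≡ 36^2 = 1296 ≡ 158 (mod 569)
6^8 ≡ 158^2 = 24964 ≡ 497 (mod 569)
6^16 ≡ 497^2 = 247009 ≡ 63 (mod 569)
6^32 ≡ 63^2 = 3969 ≡ 555 (mod 569)
6^64 ≡ 555^2 = 308025 ≡ 196 (mod 569)
6^128 ≡ 196^2 = 38416 ≡ 293 (mod 569)
6^256 ≡ 293^2 = 85849 ≡ 499 (mod 569)
6^512 ≡ 499^2 = 249001 ≡ 348 (mod 569)
568 = 512 + 32 + 16 + 8 in binary powers of 2.
So 6^568 ≡ 348 · 555 · 63 · 497 ≡ 1 (mod 569).
Since the result is 1, base 6 gives no evidence that 569 is composite.

1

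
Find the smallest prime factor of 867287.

31

867287 is odd.
Digit sum 38, not divisible by 3.
Ends in 7: not divisible by 5.
7: 867287 = 7·123898 + 1
11: 867287 = 11·78844 + 3
13: 867287 = 13·66714 + 5
17: 867287 = 17·51016 + 15
19: 867287 = 19·45646 + 13
23: 867287 = 23·37708 + 3
29: 867287 = 29·29906 + 13
31: 867287 = 31·27977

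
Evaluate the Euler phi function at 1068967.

1027872

Factor: 1068967 = 37 · 167 · 173.
φ(1068967) = (37−1) · (167−1) · (173−1) = 36 · 166 · 172 = 1027872.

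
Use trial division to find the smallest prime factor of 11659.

89

11659 is odd.
Digit sum 22, not divisible by 3.
Ends in 9: not divisible by 5.
7: 11659 = 7·1665 + 4
11: 11659 = 11·1059 + 10
13: 11659 = 13·896 + 11
17: 11659 = 17·685 + 14
19: 11659 = 19·613 + 12
23: 11659 = 23·506 + 21
29: 11659 = 29·402 + 1
31: 11659 = 31·376 + 3
37: 11659 = 37·315 + 4
41: 11659 = 41·284 + 15
43: 11659 = 43·271 + 6
47: 11659 = 47·248 + 3
53: 11659 = 53·219 + 52
59: 11659 = 59·197 + 36
61: 11659 = 61·191 + 8
67: 11659 = 67·174 + 1
71: 11659 = 71·164 + 15
73: 11659 = 73·159 + 52
79: 11659 = 79·147 + 46
83: 11659 = 83·140 + 39
89: 11659 = 89·131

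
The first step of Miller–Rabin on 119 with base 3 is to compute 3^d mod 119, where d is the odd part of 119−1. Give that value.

75

119 − 1 = 118 = 2^1 · 59, so d = 59.
3^1 ≡ 3 (mod 119)
3^2 ≡ 3^2 = 9 ≡ 9 (mod 119)
3^4 ≡ 9^2 = 81 ≡ 81 (mod 119)
3^8 ≡ 81^2 = 6561 ≡ 16 (mod 119)
3^16 ≡ 16^2 = 256 ≡ 18 (mod 119)
3^32 ≡ 18^2 = 324 ≡ 86 (mod 119)
59 = 32 + 16 + 8 + 2 + 1 in binary powers of 2.
So 3^59 ≡ 86 · 18 · 16 · 9 · 3 ≡ 75 (mod 119).
Squaring chain: 75; never reaches −1, so base 3 is a Miller–Rabin witness that 119 is composite.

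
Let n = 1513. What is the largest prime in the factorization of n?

1513 = 17 · 89
89 is prime.
So 1513 = 17 · 89; the largest prime factor is 89.

89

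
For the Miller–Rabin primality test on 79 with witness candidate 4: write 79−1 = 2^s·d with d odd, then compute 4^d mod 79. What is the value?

1

79 − 1 = 78 = 2^1 · 39, so d = 39.
4^1 ≡ 4 (mod 79)
4^2 ≡ 4^2 = 16 ≡ 16 (mod 79)
4^4 ≡ 16^2 = 256 ≡ 19 (mod 79)
4^8 ≡ 19^2 = 361 ≡ 45 (mod 79)
4^16 ≡ 45^2 = 2025 ≡ 50 (mod 79)
4^32 ≡ 50^2 = 2500 ≡ 51 (mod 79)
39 = 32 + 4 + 2 + 1 in binary powers of 2.
So 4^39 ≡ 51 · 19 · 16 · 4 ≡ 1 (mod 79).
Since 4^d ≡ 1 (mod 79), base 4 does not prove 79 composite.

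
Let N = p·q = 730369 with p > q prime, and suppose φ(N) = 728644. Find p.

983

φ(n) = (p−1)(q−1) = n − (p+q) + 1, so p + q = 730369 − 728644 + 1 = 1726.
p and q are the roots of t² − 1726t + 730369 = 0.
Discriminant: 1726² − 4·730369 = 2979076 − 2921476 = 57600; √57600 = 240.
q = (1726 − 240)/2 = 743, p = (1726 + 240)/2 = 983.
Check: 743 · 983 = 730369.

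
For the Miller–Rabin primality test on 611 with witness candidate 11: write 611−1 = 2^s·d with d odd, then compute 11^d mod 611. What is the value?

611 − 1 = 610 = 2^1 · 305, so d = 305.
11^1 ≡ 11 (mod 611)
11^2 ≡ 11^2 = 121 ≡ 121 (mod 611)
11^4 ≡ 121^2 = 14641 ≡ 588 (mod 611)
11^8 ≡ 588^2 = 345744 ≡ 529 (mod 611)
11^16 ≡ 529^2 = 279841 ≡ 3 (mod 611)
11^32 ≡ 3^2 = 9 ≡ 9 (mod 611)
11^64 ≡ 9^2 = 81 ≡ 81 (mod 611)
11^128 ≡ 81^2 = 6561 ≡ 451 (mod 611)
11^256 ≡ 451^2 = 203401 ≡ 549 (mod 611)
305 = 256 + 32 + 16 + 1 in binary powers of 2.
So 11^305 ≡ 549 · 9 · 3 · 11 ≡ 527 (mod 611).
Squaring chain: 527; never reaches −1, so base 11 is a Miller–Rabin witness that 611 is composite.

527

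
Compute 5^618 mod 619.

1

5^1 ≡ 5 (mod 619)
5^2 ≡ 5^2 = 25 ≡ 25 (mod 619)
5^4 ≡ 25^2 = 625 ≡ 6 (mod 619)
5^8 ≡ 6^2 = 36 ≡ 36 (mod 619)
5^16 ≡ 36^2 = 1296 ≡ 58 (mod 619)
5^32 ≡ 58^2 = 3364 ≡ 269 (mod 619)
5^64 ≡ 269^2 = 72361 ≡ 557 (mod 619)
5^128 ≡ 557^2 = 310249 ≡ 130 (mod 619)
5^256 ≡ 130^2 = 16900 ≡ 187 (mod 619)
5^512 ≡ 187^2 = 34969 ≡ 305 (mod 619)
618 = 512 + 64 + 32 + 8 + 2 in binary powers of 2.
So 5^618 ≡ 305 · 557 · 269 · 36 · 25 ≡ 1 (mod 619).
Since the result is 1, base 5 gives no evidence that 619 is composite.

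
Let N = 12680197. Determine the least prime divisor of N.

12680197 is odd.
Digit sum 34, not divisible by 3.
Ends in 7: not divisible by 5.
7: 12680197 = 7·1811456 + 5
11: 12680197 = 11·1152745 + 2
13: 12680197 = 13·975399 + 10
17: 12680197 = 17·745893 + 16
19: 12680197 = 19·667378 + 15
23: 12680197 = 23·551312 + 21
29: 12680197 = 29·437248 + 5
31: 12680197 = 31·409038 + 19
37: 12680197 = 37·342708 + 1
41: 12680197 = 41·309273 + 4
43: 12680197 = 43·294888 + 13
47: 12680197 = 47·269791 + 20
53: 12680197 = 53·239249

53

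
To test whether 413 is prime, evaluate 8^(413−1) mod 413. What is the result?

302

8^1 ≡ 8 (mod 413)
8^2 ≡ 8^2 = 64 ≡ 64 (mod 413)
8^4 ≡ 64^2 = 4096 ≡ 379 (mod 413)
8^8 ≡ 379^2 = 143641 ≡ 330 (mod 413)
8^16 ≡ 330^2 = 108900 ≡ 281 (mod 413)
8^32 ≡ 281^2 = 78961 ≡ 78 (mod 413)
8^64 ≡ 78^2 = 6084 ≡ 302 (mod 413)
8^128 ≡ 302^2 = 91204 ≡ 344 (mod 413)
8^256 ≡ 344^2 = 118336 ≡ 218 (mod 413)
412 = 256 + 128 + 16 + 8 + 4 in binary powers of 2.
So 8^412 ≡ 218 · 344 · 281 · 330 · 379 ≡ 302 (mod 413).
Since 302 ≠ 1, base 8 is a Fermat witness: 413 is composite.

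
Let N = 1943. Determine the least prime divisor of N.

29

1943 is odd.
Digit sum 17, not divisible by 3.
Ends in 3: not divisible by 5.
7: 1943 = 7·277 + 4
11: 1943 = 11·176 + 7
13: 1943 = 13·149 + 6
17: 1943 = 17·114 + 5
19: 1943 = 19·102 + 5
23: 1943 = 23·84 + 11
29: 1943 = 29·67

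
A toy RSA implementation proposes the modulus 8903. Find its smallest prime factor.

29

8903 is odd.
Digit sum 20, not divisible by 3.
Ends in 3: not divisible by 5.
7: 8903 = 7·1271 + 6
11: 8903 = 11·809 + 4
13: 8903 = 13·684 + 11
17: 8903 = 17·523 + 12
19: 8903 = 19·468 + 11
23: 8903 = 23·387 + 2
29: 8903 = 29·307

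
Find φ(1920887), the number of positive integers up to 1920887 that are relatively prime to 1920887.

Factor: 1920887 = 89 · 113 · 191.
φ(1920887) = (89−1) · (113−1) · (191−1) = 88 · 112 · 190 = 1872640.

1872640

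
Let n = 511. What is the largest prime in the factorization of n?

511 = 7 · 73
73 is prime.
So 511 = 7 · 73; the largest prime factor is 73.

73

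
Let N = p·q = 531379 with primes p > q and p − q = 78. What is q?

Since p = q + 78, we have 531379 = q(q + 78), so q² + 78q − 531379 = 0.
Discriminant: 78² + 4·531379 = 6084 + 2125516 = 2131600; √2131600 = 1460.
q = (−78 + 1460)/2 = 691, and p = q + 78 = 769.
Check: 691 · 769 = 531379.

691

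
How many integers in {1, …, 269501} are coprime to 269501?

249280

Factor: 269501 = 17 · 83 · 191.
φ(269501) = (17−1) · (83−1) · (191−1) = 16 · 82 · 190 = 249280.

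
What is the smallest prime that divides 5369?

5369 is odd.
Digit sum 23, not divisible by 3.
Ends in 9: not divisible by 5.
7: 5369 = 7·767

7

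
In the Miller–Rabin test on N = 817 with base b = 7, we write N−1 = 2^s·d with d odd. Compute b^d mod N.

817 − 1 = 816 = 2^4 · 51, so d = 51.
7^1 ≡ 7 (mod 817)
7^2 ≡ 7^2 = 49 ≡ 49 (mod 817)
7^4 ≡ 49^2 = 2401 ≡ 767 (mod 817)
7^8 ≡ 767^2 = 588289 ≡ 49 (mod 817)
7^16 ≡ 49^2 = 2401 ≡ 767 (mod 817)
7^32 ≡ 767^2 = 588289 ≡ 49 (mod 817)
51 = 32 + 16 + 2 + 1 in binary powers of 2.
So 7^51 ≡ 49 · 767 · 49 · 7 ≡ 343 (mod 817).
Squaring chain: 343 → 1 → 1 → 1; never reaches −1, so base 7 is a Miller–Rabin witness that 817 is composite.

343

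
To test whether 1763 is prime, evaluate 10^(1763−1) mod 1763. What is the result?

10^1 ≡ 10 (mod 1763)
10^2 ≡ 10^2 = 100 ≡ 100 (mod 1763)
10^4 ≡ 100^2 = 10000 ≡ 1185 (mod 1763)
10^8 ≡ 1185^2 = 1404225 ≡ 877 (mod 1763)
10^16 ≡ 877^2 = 769129 ≡ 461 (mod 1763)
10^32 ≡ 461^2 = 212521 ≡ 961 (mod 1763)
10^64 ≡ 961^2 = 923521 ≡ 1472 (mod 1763)
10^128 ≡ 1472^2 = 2166784 ≡ 57 (mod 1763)
10^256 ≡ 57^2 = 3249 ≡ 1486 (mod 1763)
10^512 ≡ 1486^2 = 2208196 ≡ 920 (mod 1763)
10^1024 ≡ 920^2 = 846400 ≡ 160 (mod 1763)
1762 = 1024 + 512 + 128 + 64 + 32 + 2 in binary powers of 2.
So 10^1762 ≡ 160 · 920 · 57 · 1472 · 961 · 100 ≡ 1330 (mod 1763).
Since 1330 ≠ 1, base 10 is a Fermat witness: 1763 is composite.

1330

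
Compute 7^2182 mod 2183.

847

7^1 ≡ 7 (mod 2183)
7^2 ≡ 7^2 = 49 ≡ 49 (mod 2183)
7^4 ≡ 49^2 = 2401 ≡ 218 (mod 2183)
7^8 ≡ 218^2 = 47524 ≡ 1681 (mod 2183)
7^16 ≡ 1681^2 = 2825761 ≡ 959 (mod 2183)
7^32 ≡ 959^2 = 919681 ≡ 638 (mod 2183)
7^64 ≡ 638^2 = 407044 ≡ 1006 (mod 2183)
7^128 ≡ 1006^2 = 1012036 ≡ 1307 (mod 2183)
7^256 ≡ 1307^2 = 1708249 ≡ 1143 (mod 2183)
7^512 ≡ 1143^2 = 1306449 ≡ 1015 (mod 2183)
7^1024 ≡ 1015^2 = 1030225 ≡ 2032 (mod 2183)
7^2048 ≡ 2032^2 = 4129024 ≡ 971 (mod 2183)
2182 = 2048 + 128 + 4 + 2 in binary powers of 2.
So 7^2182 ≡ 971 · 1307 · 218 · 49 ≡ 847 (mod 2183).
Since 847 ≠ 1, base 7 is a Fermat witness: 2183 is composite.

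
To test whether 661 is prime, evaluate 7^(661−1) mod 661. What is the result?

7^1 ≡ 7 (mod 661)
7^2 ≡ 7^2 = 49 ≡ 49 (mod 661)
7^4 ≡ 49^2 = 2401 ≡ 418 (mod 661)
7^8 ≡ 418^2 = 174724 ≡ 220 (mod 661)
7^16 ≡ 220^2 = 48400 ≡ 147 (mod 661)
7^32 ≡ 147^2 = 21609 ≡ 457 (mod 661)
7^64 ≡ 457^2 = 208849 ≡ 634 (mod 661)
7^128 ≡ 634^2 = 401956 ≡ 68 (mod 661)
7^256 ≡ 68^2 = 4624 ≡ 658 (mod 661)
7^512 ≡ 658^2 = 432964 ≡ 9 (mod 661)
660 = 512 + 128 + 16 + 4 in binary powers of 2.
So 7^660 ≡ 9 · 68 · 147 · 418 ≡ 1 (mod 661).
Since the result is 1, base 7 gives no evidence that 661 is composite.

1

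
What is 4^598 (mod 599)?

4^1 ≡ 4 (mod 599)
4^2 ≡ 4^2 = 16 ≡ 16 (mod 599)
4^4 ≡ 16^2 = 256 ≡ 256 (mod 599)
4^8 ≡ 256^2 = 65536 ≡ 245 (mod 599)
4^16 ≡ 245^2 = 60025 ≡ 125 (mod 599)
4^32 ≡ 125^2 = 15625 ≡ 51 (mod 599)
4^64 ≡ 51^2 = 2601 ≡ 205 (mod 599)
4^128 ≡ 205^2 = 42025 ≡ 95 (mod 599)
4^256 ≡ 95^2 = 9025 ≡ 40 (mod 599)
4^512 ≡ 40^2 = 1600 ≡ 402 (mod 599)
598 = 512 + 64 + 16 + 4 + 2 in binary powers of 2.
So 4^598 ≡ 402 · 205 · 125 · 256 · 16 ≡ 1 (mod 599).
Since the result is 1, base 4 gives no evidence that 599 is composite.

1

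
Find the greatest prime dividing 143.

13

143 = 11 · 13
13 is prime.
So 143 = 11 · 13; the largest prime factor is 13.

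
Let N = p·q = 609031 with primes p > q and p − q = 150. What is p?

859

Since p = q + 150, we have 609031 = q(q + 150), so q² + 150q − 609031 = 0.
Discriminant: 150² + 4·609031 = 22500 + 2436124 = 2458624; √2458624 = 1568.
q = (−150 + 1568)/2 = 709, and p = q + 150 = 859.
Check: 709 · 859 = 609031.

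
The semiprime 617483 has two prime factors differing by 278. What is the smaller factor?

Since p = q + 278, we have 617483 = q(q + 278), so q² + 278q − 617483 = 0.
Discriminant: 278² + 4·617483 = 77284 + 2469932 = 2547216; √2547216 = 1596.
q = (−278 + 1596)/2 = 659, and p = q + 278 = 937.
Check: 659 · 937 = 617483.

659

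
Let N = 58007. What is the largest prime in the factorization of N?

58007 = 19 · 3053
3053 = 43 · 71
71 is prime.
So 58007 = 19 · 43 · 71; the largest prime factor is 71.

71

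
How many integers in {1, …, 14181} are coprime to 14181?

9072

Factor: 14181 = 3 · 29 · 163.
φ(14181) = (3−1) · (29−1) · (163−1) = 2 · 28 · 162 = 9072.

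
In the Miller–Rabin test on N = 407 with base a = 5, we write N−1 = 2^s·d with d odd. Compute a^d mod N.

407 − 1 = 406 = 2^1 · 203, so d = 203.
5^1 ≡ 5 (mod 407)
5^2 ≡ 5^2 = 25 ≡ 25 (mod 407)
5^4 ≡ 25^2 = 625 ≡ 218 (mod 407)
5^8 ≡ 218^2 = 47524 ≡ 312 (mod 407)
5^16 ≡ 312^2 = 97344 ≡ 71 (mod 407)
5^32 ≡ 71^2 = 5041 ≡ 157 (mod 407)
5^64 ≡ 157^2 = 24649 ≡ 229 (mod 407)
5^128 ≡ 229^2 = 52441 ≡ 345 (mod 407)
203 = 128 + 64 + 8 + 2 + 1 in binary powers of 2.
So 5^203 ≡ 345 · 229 · 312 · 25 · 5 ≡ 279 (mod 407).
Squaring chain: 279; never reaches −1, so base 5 is a Miller–Rabin witness that 407 is composite.

279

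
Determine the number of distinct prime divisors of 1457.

2

1457 = 31 · 47
1457 = 31 · 47, which has 2 distinct prime factors.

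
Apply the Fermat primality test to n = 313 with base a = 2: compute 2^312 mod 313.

1

2^1 ≡ 2 (mod 313)
2^2 ≡ 2^2 = 4 ≡ 4 (mod 313)
2^4 ≡ 4^2 = 16 ≡ 16 (mod 313)
2^8 ≡ 16^2 = 256 ≡ 256 (mod 313)
2^16 ≡ 256^2 = 65536 ≡ 119 (mod 313)
2^32 ≡ 119^2 = 14161 ≡ 76 (mod 313)
2^64 ≡ 76^2 = 5776 ≡ 142 (mod 313)
2^128 ≡ 142^2 = 20164 ≡ 132 (mod 313)
2^256 ≡ 132^2 = 17424 ≡ 209 (mod 313)
312 = 256 + 32 + 16 + 8 in binary powers of 2.
So 2^312 ≡ 209 · 76 · 119 · 256 ≡ 1 (mod 313).
Since the result is 1, base 2 gives no evidence that 313 is composite.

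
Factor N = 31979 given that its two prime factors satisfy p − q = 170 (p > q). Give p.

Since p = q + 170, we have 31979 = q(q + 170), so q² + 170q − 31979 = 0.
Discriminant: 170² + 4·31979 = 28900 + 127916 = 156816; √156816 = 396.
q = (−170 + 396)/2 = 113, and p = q + 170 = 283.
Check: 113 · 283 = 31979.

283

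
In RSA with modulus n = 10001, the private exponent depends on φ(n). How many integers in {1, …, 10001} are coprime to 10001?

9792

Factor: 10001 = 73 · 137.
φ(10001) = (73−1) · (137−1) = 72 · 136 = 9792.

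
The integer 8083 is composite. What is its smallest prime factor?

8083 is odd.
Digit sum 19, not divisible by 3.
Ends in 3: not divisible by 5.
7: 8083 = 7·1154 + 5
11: 8083 = 11·734 + 9
13: 8083 = 13·621 + 10
17: 8083 = 17·475 + 8
19: 8083 = 19·425 + 8
23: 8083 = 23·351 + 10
29: 8083 = 29·278 + 21
31: 8083 = 31·260 + 23
37: 8083 = 37·218 + 17
41: 8083 = 41·197 + 6
43: 8083 = 43·187 + 42
47: 8083 = 47·171 + 46
53: 8083 = 53·152 + 27
59: 8083 = 59·137

59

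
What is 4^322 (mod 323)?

101

4^1 ≡ 4 (mod 323)
4^2 ≡ 4^2 = 16 ≡ 16 (mod 323)
4^4 ≡ 16^2 = 256 ≡ 256 (mod 323)
4^8 ≡ 256^2 = 65536 ≡ 290 (mod 323)
4^16 ≡ 290^2 = 84100 ≡ 120 (mod 323)
4^32 ≡ 120^2 = 14400 ≡ 188 (mod 323)
4^64 ≡ 188^2 = 35344 ≡ 137 (mod 323)
4^128 ≡ 137^2 = 18769 ≡ 35 (mod 323)
4^256 ≡ 35^2 = 1225 ≡ 256 (mod 323)
322 = 256 + 64 + 2 in binary powers of 2.
So 4^322 ≡ 256 · 137 · 16 ≡ 101 (mod 323).
Since 101 ≠ 1, base 4 is a Fermat witness: 323 is composite.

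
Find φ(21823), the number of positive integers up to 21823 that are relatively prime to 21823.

21528

Factor: 21823 = 139 · 157.
φ(21823) = (139−1) · (157−1) = 138 · 156 = 21528.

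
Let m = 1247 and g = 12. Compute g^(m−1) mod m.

12^1 ≡ 12 (mod 1247)
12^2 ≡ 12^2 = 144 ≡ 144 (mod 1247)
12^4 ≡ 144^2 = 20736 ≡ 784 (mod 1247)
12^8 ≡ 784^2 = 614656 ≡ 1132 (mod 1247)
12^16 ≡ 1132^2 = 1281424 ≡ 755 (mod 1247)
12^32 ≡ 755^2 = 570025 ≡ 146 (mod 1247)
12^64 ≡ 146^2 = 21316 ≡ 117 (mod 1247)
12^128 ≡ 117^2 = 13689 ≡ 1219 (mod 1247)
12^256 ≡ 1219^2 = 1485961 ≡ 784 (mod 1247)
12^512 ≡ 784^2 = 614656 ≡ 1132 (mod 1247)
12^1024 ≡ 1132^2 = 1281424 ≡ 755 (mod 1247)
1246 = 1024 + 128 + 64 + 16 + 8 + 4 + 2 in binary powers of 2.
So 12^1246 ≡ 755 · 1219 · 117 · 755 · 1132 · 784 · 144 ≡ 608 (mod 1247).
Since 608 ≠ 1, base 12 is a Fermat witness: 1247 is composite.

608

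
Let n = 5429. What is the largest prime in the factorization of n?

89

5429 = 61 · 89
89 is prime.
So 5429 = 61 · 89; the largest prime factor is 89.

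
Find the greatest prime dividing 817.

43

817 = 19 · 43
43 is prime.
So 817 = 19 · 43; the largest prime factor is 43.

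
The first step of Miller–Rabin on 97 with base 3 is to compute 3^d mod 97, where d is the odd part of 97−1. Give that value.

27

97 − 1 = 96 = 2^5 · 3, so d = 3.
3^1 ≡ 3 (mod 97)
3^2 ≡ 3^2 = 9 ≡ 9 (mod 97)
3 = 2 + 1 in binary powers of 2.
So 3^3 ≡ 9 · 3 ≡ 27 (mod 97).
Squaring chain: 27 → 50 → 75 → 96 → 1; reaches −1, so base 3 does not prove 97 composite.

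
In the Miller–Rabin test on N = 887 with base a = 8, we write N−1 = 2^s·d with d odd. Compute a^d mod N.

887 − 1 = 886 = 2^1 · 443, so d = 443.
8^1 ≡ 8 (mod 887)
8^2 ≡ 8^2 = 64 ≡ 64 (mod 887)
8^4 ≡ 64^2 = 4096 ≡ 548 (mod 887)
8^8 ≡ 548^2 = 300304 ≡ 498 (mod 887)
8^16 ≡ 498^2 = 248004 ≡ 531 (mod 887)
8^32 ≡ 531^2 = 281961 ≡ 782 (mod 887)
8^64 ≡ 782^2 = 611524 ≡ 381 (mod 887)
8^128 ≡ 381^2 = 145161 ≡ 580 (mod 887)
8^256 ≡ 580^2 = 336400 ≡ 227 (mod 887)
443 = 256 + 128 + 32 + 16 + 8 + 2 + 1 in binary powers of 2.
So 8^443 ≡ 227 · 580 · 782 · 531 · 498 · 64 · 8 ≡ 1 (mod 887).
Since 8^d ≡ 1 (mod 887), base 8 does not prove 887 composite.

1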